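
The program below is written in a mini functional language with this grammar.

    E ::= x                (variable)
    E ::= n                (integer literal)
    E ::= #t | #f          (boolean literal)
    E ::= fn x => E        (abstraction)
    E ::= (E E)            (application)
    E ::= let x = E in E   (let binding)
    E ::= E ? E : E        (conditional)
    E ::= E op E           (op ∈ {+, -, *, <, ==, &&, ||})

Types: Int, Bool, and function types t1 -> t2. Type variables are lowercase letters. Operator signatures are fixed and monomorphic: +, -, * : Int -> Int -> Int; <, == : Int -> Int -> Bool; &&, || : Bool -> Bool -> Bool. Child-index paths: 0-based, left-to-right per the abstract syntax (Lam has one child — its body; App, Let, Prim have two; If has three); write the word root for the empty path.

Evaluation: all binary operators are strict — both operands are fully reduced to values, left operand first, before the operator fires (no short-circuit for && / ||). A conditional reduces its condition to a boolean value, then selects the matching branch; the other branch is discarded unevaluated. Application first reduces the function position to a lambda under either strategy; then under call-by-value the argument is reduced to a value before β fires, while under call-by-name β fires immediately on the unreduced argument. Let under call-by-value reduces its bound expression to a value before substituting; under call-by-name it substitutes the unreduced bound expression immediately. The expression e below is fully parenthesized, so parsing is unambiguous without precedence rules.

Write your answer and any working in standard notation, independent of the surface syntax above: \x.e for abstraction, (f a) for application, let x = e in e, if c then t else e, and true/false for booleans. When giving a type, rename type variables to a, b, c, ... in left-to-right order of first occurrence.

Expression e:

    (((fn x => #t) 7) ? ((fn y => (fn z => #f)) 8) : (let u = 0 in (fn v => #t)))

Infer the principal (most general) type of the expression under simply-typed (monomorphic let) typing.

Answer: a -> Bool

Working:
\x._ : a -> Bool
  unify a -> Bool ~ Int -> b
  unify a ~ Int
  unify Bool ~ b
_ _ : Bool
  unify Bool ~ Bool
\z._ : d -> Bool
\y._ : c -> d -> Bool
  unify c -> d -> Bool ~ Int -> e
  unify c ~ Int
  unify d -> Bool ~ e
_ _ : d -> Bool
let u : Int
\v._ : f -> Bool
  unify d -> Bool ~ f -> Bool
  unify d ~ f
  unify Bool ~ Bool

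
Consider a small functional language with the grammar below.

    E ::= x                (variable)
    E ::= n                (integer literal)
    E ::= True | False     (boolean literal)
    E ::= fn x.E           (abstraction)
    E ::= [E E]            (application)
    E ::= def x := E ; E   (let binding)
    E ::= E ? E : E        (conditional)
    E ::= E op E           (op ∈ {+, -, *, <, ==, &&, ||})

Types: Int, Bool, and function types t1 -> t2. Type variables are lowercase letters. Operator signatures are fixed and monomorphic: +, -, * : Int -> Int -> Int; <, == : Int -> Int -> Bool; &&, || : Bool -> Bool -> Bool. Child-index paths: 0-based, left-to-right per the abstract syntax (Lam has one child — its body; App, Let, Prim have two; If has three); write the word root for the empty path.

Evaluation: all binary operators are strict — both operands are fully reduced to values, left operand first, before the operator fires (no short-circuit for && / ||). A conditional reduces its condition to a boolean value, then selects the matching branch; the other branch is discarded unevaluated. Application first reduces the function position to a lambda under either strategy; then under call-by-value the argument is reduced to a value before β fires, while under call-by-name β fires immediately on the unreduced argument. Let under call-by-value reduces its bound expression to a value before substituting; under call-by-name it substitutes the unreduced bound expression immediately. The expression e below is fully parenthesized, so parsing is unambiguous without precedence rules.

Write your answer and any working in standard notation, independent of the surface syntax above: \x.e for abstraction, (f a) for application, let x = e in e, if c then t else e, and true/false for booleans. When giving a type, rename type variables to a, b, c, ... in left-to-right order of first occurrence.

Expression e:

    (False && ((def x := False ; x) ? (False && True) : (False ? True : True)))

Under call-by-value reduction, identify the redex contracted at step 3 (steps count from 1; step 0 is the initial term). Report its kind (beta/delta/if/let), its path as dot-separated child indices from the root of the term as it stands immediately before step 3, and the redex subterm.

Answer: if at 1 : (if false then true else true)

Derivation:
step 0: (false && (if (let x = false in x) then (false && true) else (if false then true else true)))
step 1: [let@1.0] (false && (if false then (false && true) else (if false then true else true)))
step 2: [if@1] (false && (if false then true else true))
step 3: [if@1] (false && true)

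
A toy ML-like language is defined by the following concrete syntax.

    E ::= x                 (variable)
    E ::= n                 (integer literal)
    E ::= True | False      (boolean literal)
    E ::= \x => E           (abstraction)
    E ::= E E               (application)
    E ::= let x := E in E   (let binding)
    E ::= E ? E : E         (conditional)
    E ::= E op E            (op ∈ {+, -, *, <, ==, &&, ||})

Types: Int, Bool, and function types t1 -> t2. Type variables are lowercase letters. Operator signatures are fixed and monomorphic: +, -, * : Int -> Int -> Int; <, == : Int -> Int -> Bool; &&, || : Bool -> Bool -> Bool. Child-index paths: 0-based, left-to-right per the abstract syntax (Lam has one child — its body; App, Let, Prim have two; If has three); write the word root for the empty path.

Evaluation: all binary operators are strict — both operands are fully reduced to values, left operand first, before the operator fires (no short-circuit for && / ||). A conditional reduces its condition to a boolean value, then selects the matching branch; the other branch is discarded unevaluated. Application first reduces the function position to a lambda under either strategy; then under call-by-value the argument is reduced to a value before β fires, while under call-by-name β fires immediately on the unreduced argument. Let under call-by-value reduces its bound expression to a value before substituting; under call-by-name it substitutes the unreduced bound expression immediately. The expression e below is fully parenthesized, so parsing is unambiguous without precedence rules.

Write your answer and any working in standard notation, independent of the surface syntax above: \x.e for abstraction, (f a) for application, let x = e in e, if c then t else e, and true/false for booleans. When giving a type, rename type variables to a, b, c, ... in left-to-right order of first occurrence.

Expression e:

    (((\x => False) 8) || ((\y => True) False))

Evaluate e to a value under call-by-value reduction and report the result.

Working:
step 0: (((\x.false) 8) || ((\y.true) false))
step 1: [beta@0] (false || ((\y.true) false))
step 2: [beta@1] (false || true)
step 3: [delta@root] true

Answer: true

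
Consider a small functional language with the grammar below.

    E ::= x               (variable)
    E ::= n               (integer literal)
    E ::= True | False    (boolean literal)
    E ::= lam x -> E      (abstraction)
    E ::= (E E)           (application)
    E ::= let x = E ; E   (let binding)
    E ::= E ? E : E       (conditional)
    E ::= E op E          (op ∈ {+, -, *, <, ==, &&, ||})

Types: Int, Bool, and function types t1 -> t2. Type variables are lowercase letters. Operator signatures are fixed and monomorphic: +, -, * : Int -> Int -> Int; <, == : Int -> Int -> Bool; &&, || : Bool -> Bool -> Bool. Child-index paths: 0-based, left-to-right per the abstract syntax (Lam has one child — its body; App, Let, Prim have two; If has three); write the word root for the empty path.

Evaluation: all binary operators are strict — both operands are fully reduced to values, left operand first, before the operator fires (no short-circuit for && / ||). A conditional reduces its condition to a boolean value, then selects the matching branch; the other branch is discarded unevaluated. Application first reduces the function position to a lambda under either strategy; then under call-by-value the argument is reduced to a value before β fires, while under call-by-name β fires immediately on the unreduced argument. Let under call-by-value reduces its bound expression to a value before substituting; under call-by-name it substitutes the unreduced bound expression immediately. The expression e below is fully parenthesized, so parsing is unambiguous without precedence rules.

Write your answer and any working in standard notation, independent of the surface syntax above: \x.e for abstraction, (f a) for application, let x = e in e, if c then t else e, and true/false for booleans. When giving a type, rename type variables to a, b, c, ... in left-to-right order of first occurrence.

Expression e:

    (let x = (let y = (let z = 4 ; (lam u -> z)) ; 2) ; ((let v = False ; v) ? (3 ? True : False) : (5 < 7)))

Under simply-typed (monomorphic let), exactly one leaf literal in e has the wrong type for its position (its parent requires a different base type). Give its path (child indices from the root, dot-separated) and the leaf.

Trace:
let z : Int
z : Int
\u._ : a -> Int
let y : a -> Int
let x : Int
let v : Bool
v : Bool
  unify Bool ~ Bool
  unify Int ~ Bool
  FAIL: mismatch Int ~ Bool

Answer: 1.1.0 : 3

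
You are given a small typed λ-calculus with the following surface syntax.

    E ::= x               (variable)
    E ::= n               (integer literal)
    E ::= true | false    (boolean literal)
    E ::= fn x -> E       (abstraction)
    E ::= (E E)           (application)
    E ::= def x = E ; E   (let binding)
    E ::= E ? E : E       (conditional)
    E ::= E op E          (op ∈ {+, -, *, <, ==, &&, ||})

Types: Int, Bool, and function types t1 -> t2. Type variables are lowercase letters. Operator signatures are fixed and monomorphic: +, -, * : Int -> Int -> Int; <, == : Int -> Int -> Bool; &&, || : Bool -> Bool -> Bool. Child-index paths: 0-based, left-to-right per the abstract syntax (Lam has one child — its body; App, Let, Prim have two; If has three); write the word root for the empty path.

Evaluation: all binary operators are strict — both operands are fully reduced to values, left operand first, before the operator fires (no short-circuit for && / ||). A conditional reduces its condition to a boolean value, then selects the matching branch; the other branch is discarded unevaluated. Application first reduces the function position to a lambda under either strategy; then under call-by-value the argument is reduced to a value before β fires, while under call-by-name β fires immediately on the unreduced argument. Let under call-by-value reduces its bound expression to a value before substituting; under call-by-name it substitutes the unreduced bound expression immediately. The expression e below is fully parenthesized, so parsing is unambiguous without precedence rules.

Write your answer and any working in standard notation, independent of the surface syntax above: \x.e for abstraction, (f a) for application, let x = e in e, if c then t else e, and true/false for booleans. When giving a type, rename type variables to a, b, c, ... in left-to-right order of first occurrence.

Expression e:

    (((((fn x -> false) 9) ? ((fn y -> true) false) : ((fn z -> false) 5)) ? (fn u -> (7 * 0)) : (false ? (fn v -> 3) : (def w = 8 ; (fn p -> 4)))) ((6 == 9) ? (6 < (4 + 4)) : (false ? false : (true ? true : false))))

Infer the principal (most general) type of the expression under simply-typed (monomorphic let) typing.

Answer: Int

Derivation:
\x._ : a -> Bool
  unify a -> Bool ~ Int -> b
  unify a ~ Int
  unify Bool ~ b
_ _ : Bool
  unify Bool ~ Bool
\y._ : c -> Bool
  unify c -> Bool ~ Bool -> d
  unify c ~ Bool
  unify Bool ~ d
_ _ : Bool
\z._ : e -> Bool
  unify e -> Bool ~ Int -> f
  unify e ~ Int
  unify Bool ~ f
_ _ : Bool
  unify Bool ~ Bool
  unify Bool ~ Bool
  unify Int ~ Int
  unify Int ~ Int
\u._ : g -> Int
  unify Bool ~ Bool
\v._ : h -> Int
let w : Int
\p._ : i -> Int
  unify h -> Int ~ i -> Int
  unify h ~ i
  unify Int ~ Int
  unify g -> Int ~ i -> Int
  unify g ~ i
  unify Int ~ Int
  unify Int ~ Int
  unify Int ~ Int
  unify Bool ~ Bool
  unify Int ~ Int
  unify Int ~ Int
  unify Int ~ Int
  unify Int ~ Int
  unify Bool ~ Bool
  unify Bool ~ Bool
  unify Bool ~ Bool
  unify Bool ~ Bool
  unify Bool ~ Bool
  unify i -> Int ~ Bool -> j
  unify i ~ Bool
  unify Int ~ j
_ _ : Int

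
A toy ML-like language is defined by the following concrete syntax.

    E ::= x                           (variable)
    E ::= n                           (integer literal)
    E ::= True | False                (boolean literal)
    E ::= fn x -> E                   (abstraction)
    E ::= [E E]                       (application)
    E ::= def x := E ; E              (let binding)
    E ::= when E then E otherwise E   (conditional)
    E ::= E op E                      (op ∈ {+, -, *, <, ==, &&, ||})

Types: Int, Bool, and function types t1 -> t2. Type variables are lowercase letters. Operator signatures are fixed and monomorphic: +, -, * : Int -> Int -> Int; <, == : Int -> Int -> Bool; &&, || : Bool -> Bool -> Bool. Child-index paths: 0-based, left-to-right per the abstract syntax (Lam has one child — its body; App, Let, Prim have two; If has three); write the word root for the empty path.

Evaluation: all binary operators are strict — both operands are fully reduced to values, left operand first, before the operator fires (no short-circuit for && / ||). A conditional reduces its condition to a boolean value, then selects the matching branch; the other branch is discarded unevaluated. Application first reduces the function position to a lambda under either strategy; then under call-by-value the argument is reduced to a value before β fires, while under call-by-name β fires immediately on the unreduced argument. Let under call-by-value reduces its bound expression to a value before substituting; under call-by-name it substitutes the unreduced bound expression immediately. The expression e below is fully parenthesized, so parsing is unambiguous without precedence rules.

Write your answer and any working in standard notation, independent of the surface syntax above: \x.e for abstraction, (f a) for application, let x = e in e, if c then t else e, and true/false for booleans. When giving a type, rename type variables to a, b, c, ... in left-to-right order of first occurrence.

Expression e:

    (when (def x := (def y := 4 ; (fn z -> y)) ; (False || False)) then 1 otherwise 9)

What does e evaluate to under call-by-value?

Answer: 9

Working:
step 0: (if (let x = (let y = 4 in (\z.y)) in (false || false)) then 1 else 9)
step 1: [let@0.0] (if (let x = (\z.4) in (false || false)) then 1 else 9)
step 2: [let@0] (if (false || false) then 1 else 9)
step 3: [delta@0] (if false then 1 else 9)
step 4: [if@root] 9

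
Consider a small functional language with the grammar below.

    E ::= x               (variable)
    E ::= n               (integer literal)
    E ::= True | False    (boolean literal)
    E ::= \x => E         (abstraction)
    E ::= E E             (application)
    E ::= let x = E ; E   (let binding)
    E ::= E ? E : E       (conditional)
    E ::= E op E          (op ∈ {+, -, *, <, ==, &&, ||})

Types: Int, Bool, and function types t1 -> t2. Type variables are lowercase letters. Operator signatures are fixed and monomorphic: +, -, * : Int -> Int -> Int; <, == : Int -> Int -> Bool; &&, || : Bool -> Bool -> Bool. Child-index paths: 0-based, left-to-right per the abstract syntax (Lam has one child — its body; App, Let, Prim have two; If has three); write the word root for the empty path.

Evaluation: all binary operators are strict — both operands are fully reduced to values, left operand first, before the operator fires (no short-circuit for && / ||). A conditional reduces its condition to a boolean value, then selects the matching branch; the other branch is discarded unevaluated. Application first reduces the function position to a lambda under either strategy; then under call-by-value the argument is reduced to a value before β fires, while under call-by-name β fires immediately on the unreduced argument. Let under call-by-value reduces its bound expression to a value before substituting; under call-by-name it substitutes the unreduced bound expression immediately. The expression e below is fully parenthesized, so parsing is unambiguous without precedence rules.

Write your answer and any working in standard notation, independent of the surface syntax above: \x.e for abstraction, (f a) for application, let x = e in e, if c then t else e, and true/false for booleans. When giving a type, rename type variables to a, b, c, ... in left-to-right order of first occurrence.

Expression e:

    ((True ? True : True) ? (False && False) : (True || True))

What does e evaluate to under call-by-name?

Trace:
step 0: (if (if true then true else true) then (false && false) else (true || true))
step 1: [if@0] (if true then (false && false) else (true || true))
step 2: [if@root] (false && false)
step 3: [delta@root] false

Answer: false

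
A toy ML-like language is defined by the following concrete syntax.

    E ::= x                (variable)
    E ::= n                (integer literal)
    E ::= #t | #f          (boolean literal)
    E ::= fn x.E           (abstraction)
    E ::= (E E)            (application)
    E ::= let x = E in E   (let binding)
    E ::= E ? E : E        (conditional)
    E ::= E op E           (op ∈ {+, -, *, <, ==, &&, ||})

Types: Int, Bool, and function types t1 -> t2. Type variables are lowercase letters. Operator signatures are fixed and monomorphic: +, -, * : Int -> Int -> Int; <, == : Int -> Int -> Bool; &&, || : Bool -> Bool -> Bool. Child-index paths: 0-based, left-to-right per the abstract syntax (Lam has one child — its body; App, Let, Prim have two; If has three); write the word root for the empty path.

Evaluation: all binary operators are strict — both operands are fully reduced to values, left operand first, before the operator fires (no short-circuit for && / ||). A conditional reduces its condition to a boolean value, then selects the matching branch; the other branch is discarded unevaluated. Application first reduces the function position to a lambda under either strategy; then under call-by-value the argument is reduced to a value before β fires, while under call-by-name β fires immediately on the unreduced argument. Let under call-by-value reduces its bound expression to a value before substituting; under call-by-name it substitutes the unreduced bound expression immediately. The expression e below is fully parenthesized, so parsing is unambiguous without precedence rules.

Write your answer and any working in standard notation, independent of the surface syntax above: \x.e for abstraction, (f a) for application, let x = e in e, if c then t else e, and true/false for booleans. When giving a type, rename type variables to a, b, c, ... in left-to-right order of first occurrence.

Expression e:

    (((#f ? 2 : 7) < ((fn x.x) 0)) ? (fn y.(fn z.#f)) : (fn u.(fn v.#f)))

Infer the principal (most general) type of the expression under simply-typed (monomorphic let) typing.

Trace:
  unify Bool ~ Bool
  unify Int ~ Int
  unify Int ~ Int
x : a
\x._ : a -> a
  unify a -> a ~ Int -> b
  unify a ~ Int
  unify Int ~ b
_ _ : Int
  unify Int ~ Int
  unify Bool ~ Bool
\z._ : d -> Bool
\y._ : c -> d -> Bool
\v._ : f -> Bool
\u._ : e -> f -> Bool
  unify c -> d -> Bool ~ e -> f -> Bool
  unify c ~ e
  unify d -> Bool ~ f -> Bool
  unify d ~ f
  unify Bool ~ Bool

Answer: a -> b -> Bool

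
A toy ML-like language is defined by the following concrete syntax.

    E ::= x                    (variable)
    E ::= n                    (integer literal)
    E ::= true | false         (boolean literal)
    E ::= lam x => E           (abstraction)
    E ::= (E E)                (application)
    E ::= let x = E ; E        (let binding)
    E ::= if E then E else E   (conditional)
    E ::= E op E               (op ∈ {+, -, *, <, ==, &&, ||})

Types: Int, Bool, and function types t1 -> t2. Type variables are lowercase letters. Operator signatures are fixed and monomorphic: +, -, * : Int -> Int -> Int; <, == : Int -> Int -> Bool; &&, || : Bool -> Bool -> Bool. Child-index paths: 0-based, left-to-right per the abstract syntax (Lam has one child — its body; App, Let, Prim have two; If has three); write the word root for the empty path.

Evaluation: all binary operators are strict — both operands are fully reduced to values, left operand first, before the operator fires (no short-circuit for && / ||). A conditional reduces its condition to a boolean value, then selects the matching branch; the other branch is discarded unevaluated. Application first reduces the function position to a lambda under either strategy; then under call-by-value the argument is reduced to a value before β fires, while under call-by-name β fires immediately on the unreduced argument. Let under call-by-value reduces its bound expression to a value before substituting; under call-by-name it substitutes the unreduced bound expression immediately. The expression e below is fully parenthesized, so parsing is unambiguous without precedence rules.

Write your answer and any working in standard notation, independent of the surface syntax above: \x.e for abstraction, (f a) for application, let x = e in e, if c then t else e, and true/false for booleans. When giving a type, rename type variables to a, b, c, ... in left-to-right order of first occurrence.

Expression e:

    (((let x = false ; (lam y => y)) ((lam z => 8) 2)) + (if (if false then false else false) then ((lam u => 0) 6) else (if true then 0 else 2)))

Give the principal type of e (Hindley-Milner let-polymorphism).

Answer: Int

Trace:
let x : Bool
y : a
\y._ : a -> a
\z._ : b -> Int
  unify b -> Int ~ Int -> c
  unify b ~ Int
  unify Int ~ c
_ _ : Int
  unify a -> a ~ Int -> d
  unify a ~ Int
  unify Int ~ d
_ _ : Int
  unify Int ~ Int
  unify Bool ~ Bool
  unify Bool ~ Bool
  unify Bool ~ Bool
\u._ : e -> Int
  unify e -> Int ~ Int -> f
  unify e ~ Int
  unify Int ~ f
_ _ : Int
  unify Bool ~ Bool
  unify Int ~ Int
  unify Int ~ Int
  unify Int ~ Int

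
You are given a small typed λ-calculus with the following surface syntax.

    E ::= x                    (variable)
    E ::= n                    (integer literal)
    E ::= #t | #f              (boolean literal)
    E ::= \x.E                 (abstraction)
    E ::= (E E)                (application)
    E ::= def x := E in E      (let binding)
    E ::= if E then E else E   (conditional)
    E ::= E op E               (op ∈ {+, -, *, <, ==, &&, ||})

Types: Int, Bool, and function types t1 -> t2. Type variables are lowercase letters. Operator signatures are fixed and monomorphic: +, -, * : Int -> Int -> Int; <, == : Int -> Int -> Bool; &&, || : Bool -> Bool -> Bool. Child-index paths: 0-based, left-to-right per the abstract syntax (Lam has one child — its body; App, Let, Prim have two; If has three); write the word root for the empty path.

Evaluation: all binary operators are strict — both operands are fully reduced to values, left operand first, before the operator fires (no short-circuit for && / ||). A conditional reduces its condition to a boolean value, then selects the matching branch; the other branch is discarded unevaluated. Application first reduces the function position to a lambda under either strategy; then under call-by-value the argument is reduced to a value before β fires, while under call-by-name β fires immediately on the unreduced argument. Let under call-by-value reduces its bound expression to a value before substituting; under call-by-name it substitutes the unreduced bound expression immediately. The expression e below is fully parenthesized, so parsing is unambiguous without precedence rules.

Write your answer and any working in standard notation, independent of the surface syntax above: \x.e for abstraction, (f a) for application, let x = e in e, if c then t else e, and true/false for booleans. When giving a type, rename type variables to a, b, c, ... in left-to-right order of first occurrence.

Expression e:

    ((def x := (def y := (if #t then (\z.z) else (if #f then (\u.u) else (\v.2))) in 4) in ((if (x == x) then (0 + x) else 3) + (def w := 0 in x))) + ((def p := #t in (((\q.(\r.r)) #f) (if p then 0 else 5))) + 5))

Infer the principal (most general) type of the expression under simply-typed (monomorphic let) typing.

Working:
  unify Bool ~ Bool
z : a
\z._ : a -> a
  unify Bool ~ Bool
u : b
\u._ : b -> b
\v._ : c -> Int
  unify b -> b ~ c -> Int
  unify b ~ c
  unify c ~ Int
  unify a -> a ~ Int -> Int
  unify a ~ Int
  unify Int ~ Int
let y : Int -> Int
let x : Int
x : Int
  unify Int ~ Int
x : Int
  unify Int ~ Int
  unify Bool ~ Bool
  unify Int ~ Int
x : Int
  unify Int ~ Int
  unify Int ~ Int
  unify Int ~ Int
let w : Int
x : Int
  unify Int ~ Int
  unify Int ~ Int
let p : Bool
r : e
\r._ : e -> e
\q._ : d -> e -> e
  unify d -> e -> e ~ Bool -> f
  unify d ~ Bool
  unify e -> e ~ f
_ _ : e -> e
p : Bool
  unify Bool ~ Bool
  unify Int ~ Int
  unify e -> e ~ Int -> g
  unify e ~ Int
  unify Int ~ g
_ _ : Int
  unify Int ~ Int
  unify Int ~ Int
  unify Int ~ Int

Answer: Int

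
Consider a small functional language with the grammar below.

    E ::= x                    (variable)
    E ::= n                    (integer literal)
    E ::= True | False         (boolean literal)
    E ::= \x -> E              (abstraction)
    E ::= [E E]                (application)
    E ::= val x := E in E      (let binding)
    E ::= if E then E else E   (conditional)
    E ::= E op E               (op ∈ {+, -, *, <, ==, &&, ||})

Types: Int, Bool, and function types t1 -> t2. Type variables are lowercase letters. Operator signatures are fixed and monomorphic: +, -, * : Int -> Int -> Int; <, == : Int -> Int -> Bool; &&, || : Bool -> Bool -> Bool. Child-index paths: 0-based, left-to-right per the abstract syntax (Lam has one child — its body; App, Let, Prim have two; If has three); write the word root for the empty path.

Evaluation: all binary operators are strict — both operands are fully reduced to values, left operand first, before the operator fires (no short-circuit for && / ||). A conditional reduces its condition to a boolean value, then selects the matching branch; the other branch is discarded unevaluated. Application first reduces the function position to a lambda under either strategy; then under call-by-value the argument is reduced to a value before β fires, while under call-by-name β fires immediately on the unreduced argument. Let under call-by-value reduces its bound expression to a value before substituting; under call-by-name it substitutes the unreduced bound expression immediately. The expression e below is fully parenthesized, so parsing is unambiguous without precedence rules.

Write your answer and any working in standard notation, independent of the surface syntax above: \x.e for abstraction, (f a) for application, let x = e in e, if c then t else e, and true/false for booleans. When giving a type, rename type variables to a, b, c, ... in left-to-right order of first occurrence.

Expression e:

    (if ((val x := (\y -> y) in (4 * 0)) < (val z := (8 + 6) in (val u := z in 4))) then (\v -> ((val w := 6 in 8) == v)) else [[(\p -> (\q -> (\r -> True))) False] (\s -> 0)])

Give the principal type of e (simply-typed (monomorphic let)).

Answer: Int -> Bool

Working:
y : a
\y._ : a -> a
let x : a -> a
  unify Int ~ Int
  unify Int ~ Int
  unify Int ~ Int
  unify Int ~ Int
  unify Int ~ Int
let z : Int
z : Int
let u : Int
  unify Int ~ Int
  unify Bool ~ Bool
let w : Int
  unify Int ~ Int
v : b
  unify b ~ Int
\v._ : Int -> Bool
\r._ : e -> Bool
\q._ : d -> e -> Bool
\p._ : c -> d -> e -> Bool
  unify c -> d -> e -> Bool ~ Bool -> f
  unify c ~ Bool
  unify d -> e -> Bool ~ f
_ _ : d -> e -> Bool
\s._ : g -> Int
  unify d -> e -> Bool ~ (g -> Int) -> h
  unify d ~ g -> Int
  unify e -> Bool ~ h
_ _ : e -> Bool
  unify Int -> Bool ~ e -> Bool
  unify Int ~ e
  unify Bool ~ Bool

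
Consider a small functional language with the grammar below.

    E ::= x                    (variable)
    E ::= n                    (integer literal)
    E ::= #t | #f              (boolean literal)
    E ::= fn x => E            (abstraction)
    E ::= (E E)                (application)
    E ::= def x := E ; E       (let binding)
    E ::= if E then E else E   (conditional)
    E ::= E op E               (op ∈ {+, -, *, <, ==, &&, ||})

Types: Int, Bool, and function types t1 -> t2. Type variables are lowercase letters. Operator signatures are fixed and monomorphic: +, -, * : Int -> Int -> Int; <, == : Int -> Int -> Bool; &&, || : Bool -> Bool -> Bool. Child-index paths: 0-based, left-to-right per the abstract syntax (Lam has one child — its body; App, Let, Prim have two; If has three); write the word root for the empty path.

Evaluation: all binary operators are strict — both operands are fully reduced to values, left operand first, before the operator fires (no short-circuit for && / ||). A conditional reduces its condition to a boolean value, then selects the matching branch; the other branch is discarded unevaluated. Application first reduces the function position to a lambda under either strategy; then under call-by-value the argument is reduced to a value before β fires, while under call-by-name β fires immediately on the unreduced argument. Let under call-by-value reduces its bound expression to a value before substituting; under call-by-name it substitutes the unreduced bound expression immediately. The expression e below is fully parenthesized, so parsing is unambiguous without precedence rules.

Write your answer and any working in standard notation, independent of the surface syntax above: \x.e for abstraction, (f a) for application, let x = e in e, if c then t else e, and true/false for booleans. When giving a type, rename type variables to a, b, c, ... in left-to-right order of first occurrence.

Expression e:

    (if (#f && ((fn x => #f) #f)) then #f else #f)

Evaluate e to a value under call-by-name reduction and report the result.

Trace:
step 0: (if (false && ((\x.false) false)) then false else false)
step 1: [beta@0.1] (if (false && false) then false else false)
step 2: [delta@0] (if false then false else false)
step 3: [if@root] false

Answer: false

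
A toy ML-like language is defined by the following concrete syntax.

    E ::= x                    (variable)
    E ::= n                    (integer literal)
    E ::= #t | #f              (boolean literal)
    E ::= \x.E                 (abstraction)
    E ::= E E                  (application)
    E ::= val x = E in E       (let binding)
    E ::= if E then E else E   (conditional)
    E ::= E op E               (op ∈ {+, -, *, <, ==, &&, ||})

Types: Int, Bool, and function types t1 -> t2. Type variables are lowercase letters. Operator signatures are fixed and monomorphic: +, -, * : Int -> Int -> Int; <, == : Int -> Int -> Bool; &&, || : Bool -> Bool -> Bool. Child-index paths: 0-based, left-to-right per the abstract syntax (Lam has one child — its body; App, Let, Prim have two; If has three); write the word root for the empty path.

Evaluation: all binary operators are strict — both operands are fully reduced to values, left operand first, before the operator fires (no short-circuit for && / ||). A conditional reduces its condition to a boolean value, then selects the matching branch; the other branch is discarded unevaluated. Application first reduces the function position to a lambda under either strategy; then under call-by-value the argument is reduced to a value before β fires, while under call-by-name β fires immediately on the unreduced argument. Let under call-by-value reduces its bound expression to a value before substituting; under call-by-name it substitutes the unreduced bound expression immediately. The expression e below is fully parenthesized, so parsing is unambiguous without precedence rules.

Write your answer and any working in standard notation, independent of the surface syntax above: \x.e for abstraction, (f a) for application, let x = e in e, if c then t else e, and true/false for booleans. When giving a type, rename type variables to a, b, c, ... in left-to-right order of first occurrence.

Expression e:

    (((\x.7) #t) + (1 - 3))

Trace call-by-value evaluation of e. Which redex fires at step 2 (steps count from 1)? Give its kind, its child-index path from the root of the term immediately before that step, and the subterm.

Derivation:
step 0: (((\x.7) true) + (1 - 3))
step 1: [beta@0] (7 + (1 - 3))
step 2: [delta@1] (7 + -2)

Answer: delta at 1 : (1 - 3)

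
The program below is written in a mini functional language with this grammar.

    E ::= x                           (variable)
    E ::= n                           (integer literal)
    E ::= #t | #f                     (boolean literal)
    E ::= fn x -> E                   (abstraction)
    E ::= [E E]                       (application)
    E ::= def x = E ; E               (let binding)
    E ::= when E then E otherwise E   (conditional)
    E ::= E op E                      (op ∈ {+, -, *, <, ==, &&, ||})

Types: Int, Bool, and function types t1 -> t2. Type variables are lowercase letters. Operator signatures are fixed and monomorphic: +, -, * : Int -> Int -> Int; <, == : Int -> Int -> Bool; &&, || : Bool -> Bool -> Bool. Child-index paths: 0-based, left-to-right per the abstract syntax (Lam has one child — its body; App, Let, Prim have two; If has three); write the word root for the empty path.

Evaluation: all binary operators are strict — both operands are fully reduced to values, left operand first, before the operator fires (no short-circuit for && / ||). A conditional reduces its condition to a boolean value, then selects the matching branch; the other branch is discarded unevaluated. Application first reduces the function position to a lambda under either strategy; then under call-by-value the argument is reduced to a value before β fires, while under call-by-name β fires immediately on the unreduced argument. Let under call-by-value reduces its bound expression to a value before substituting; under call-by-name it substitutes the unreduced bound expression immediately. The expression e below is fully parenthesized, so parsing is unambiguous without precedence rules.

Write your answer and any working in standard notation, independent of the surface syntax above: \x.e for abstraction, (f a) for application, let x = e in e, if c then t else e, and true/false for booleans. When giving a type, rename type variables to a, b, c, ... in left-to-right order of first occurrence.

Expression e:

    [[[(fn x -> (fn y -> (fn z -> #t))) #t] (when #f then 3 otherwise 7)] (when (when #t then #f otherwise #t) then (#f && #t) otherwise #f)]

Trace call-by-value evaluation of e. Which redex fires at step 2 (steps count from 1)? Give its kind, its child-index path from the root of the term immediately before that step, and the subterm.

Answer: if at 0.1 : (if false then 3 else 7)

Derivation:
step 0: ((((\x.(\y.(\z.true))) true) (if false then 3 else 7)) (if (if true then false else true) then (false && true) else false))
step 1: [beta@0.0] (((\y.(\z.true)) (if false then 3 else 7)) (if (if true then false else true) then (false && true) else false))
step 2: [if@0.1] (((\y.(\z.true)) 7) (if (if true then false else true) then (false && true) else false))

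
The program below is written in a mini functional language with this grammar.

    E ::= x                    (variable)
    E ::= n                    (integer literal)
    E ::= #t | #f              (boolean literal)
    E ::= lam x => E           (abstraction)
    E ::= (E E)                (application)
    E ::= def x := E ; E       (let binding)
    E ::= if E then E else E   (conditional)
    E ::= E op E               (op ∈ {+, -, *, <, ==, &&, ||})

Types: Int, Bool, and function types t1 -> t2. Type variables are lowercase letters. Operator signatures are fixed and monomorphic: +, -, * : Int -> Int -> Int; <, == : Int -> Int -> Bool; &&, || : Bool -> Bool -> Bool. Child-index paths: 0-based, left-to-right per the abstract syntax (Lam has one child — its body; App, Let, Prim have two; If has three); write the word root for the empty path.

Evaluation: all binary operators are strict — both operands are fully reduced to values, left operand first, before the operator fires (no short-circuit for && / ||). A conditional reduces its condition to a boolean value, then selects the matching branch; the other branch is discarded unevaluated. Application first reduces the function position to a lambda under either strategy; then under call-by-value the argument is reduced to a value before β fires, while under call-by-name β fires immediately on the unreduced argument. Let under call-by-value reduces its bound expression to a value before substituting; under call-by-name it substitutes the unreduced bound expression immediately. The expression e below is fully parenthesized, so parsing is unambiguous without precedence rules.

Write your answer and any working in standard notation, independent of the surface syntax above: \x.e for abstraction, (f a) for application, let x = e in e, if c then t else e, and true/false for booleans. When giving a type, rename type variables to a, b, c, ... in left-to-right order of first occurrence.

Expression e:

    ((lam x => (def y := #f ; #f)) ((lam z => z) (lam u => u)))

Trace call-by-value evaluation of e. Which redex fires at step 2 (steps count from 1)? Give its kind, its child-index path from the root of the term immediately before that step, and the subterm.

Working:
step 0: ((\x.(let y = false in false)) ((\z.z) (\u.u)))
step 1: [beta@1] ((\x.(let y = false in false)) (\u.u))
step 2: [beta@root] (let y = false in false)

Answer: beta at root : ((\x.(let y = false in false)) (\u.u))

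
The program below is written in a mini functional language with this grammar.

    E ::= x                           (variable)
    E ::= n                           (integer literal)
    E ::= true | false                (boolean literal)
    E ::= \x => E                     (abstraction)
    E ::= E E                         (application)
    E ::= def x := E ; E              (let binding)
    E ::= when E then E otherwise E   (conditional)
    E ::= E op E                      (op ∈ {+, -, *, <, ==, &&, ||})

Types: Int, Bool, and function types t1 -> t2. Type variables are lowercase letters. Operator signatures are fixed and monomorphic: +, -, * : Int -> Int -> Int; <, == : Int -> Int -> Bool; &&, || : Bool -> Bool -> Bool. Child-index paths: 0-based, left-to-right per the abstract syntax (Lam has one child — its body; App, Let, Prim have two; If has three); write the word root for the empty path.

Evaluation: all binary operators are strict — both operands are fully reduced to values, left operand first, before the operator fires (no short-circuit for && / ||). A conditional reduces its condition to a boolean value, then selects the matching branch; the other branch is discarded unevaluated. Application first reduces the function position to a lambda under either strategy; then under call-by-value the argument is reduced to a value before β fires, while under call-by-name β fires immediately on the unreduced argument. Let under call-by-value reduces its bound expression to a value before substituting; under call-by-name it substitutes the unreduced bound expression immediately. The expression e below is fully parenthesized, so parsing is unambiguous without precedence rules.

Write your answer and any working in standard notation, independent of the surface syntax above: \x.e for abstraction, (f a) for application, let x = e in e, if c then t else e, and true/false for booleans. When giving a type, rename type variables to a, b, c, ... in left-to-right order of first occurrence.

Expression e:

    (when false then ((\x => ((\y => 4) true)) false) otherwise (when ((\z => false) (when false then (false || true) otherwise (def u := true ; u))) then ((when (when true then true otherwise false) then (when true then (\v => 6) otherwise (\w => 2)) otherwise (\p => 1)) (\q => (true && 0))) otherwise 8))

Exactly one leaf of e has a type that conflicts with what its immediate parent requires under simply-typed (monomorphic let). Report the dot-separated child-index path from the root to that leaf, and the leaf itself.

Working:
  unify Bool ~ Bool
\y._ : b -> Int
  unify b -> Int ~ Bool -> c
  unify b ~ Bool
  unify Int ~ c
_ _ : Int
\x._ : a -> Int
  unify a -> Int ~ Bool -> d
  unify a ~ Bool
  unify Int ~ d
_ _ : Int
\z._ : e -> Bool
  unify Bool ~ Bool
  unify Bool ~ Bool
  unify Bool ~ Bool
let u : Bool
u : Bool
  unify Bool ~ Bool
  unify e -> Bool ~ Bool -> f
  unify e ~ Bool
  unify Bool ~ f
_ _ : Bool
  unify Bool ~ Bool
  unify Bool ~ Bool
  unify Bool ~ Bool
  unify Bool ~ Bool
  unify Bool ~ Bool
\v._ : g -> Int
\w._ : h -> Int
  unify g -> Int ~ h -> Int
  unify g ~ h
  unify Int ~ Int
\p._ : i -> Int
  unify h -> Int ~ i -> Int
  unify h ~ i
  unify Int ~ Int
  unify Bool ~ Bool
  unify Int ~ Bool
  FAIL: mismatch Int ~ Bool

Answer: 2.1.1.0.1 : 0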